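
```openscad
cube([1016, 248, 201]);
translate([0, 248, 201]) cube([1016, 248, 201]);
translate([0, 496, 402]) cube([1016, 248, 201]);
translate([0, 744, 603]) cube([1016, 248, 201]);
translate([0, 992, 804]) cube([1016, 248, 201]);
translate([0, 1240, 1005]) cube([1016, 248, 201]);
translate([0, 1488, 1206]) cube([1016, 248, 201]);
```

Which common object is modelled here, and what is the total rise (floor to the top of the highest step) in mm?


A staircase. The total rise is 1407 mm.

7 identical blocks, each offset up and back from the previous — a staircase. Each step is 201 mm tall and there are 7 of them, so the total rise is 7 × 201 = 1407 mm.


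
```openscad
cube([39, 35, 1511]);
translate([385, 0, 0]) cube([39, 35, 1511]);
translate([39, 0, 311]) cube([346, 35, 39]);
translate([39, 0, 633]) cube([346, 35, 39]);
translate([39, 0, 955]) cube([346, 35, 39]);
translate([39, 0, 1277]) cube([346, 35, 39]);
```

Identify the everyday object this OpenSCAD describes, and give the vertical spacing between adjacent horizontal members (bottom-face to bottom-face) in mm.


A ladder. The rung spacing is 322 mm.

Two tall 39×35 posts with 4 short bars between them — a ladder. Adjacent rungs sit at z = 311 and z = 633, so the spacing is 633 − 311 = 322 mm.


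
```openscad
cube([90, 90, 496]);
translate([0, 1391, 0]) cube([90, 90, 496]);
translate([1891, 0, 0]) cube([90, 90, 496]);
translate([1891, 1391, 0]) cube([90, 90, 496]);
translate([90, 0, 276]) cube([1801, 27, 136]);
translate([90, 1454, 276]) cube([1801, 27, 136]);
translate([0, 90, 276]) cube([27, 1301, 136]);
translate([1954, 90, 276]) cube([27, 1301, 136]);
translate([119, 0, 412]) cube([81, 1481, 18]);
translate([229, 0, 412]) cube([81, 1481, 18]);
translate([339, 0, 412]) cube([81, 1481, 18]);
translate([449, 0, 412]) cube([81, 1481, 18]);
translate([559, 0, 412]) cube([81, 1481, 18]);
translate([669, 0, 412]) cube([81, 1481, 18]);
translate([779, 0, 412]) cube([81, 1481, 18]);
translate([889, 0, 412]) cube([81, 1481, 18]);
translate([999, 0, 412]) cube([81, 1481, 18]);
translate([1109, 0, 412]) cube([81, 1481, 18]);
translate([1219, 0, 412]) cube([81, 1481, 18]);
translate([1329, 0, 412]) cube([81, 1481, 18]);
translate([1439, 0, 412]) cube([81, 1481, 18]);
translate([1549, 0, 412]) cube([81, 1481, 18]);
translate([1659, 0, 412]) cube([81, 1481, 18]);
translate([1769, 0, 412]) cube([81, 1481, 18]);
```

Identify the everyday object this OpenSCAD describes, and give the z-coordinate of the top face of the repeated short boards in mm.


A bed frame. The slat-top height is 430 mm.

Four posts, four rails, and a row of slats — a bed frame. Slats sit on the rails at z = 276 + 136 = 412; with slat thickness 18, the top is 430 mm.


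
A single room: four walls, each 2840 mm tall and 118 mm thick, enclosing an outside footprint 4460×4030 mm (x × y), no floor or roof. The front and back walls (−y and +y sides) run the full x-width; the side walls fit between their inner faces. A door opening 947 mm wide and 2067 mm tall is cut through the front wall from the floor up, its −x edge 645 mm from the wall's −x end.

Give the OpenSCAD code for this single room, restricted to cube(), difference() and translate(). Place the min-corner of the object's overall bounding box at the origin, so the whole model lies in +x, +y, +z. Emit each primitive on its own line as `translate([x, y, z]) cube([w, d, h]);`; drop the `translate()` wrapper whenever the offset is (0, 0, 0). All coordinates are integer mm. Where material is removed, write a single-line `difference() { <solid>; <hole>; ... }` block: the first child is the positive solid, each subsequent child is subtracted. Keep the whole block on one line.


difference() { cube([4460, 118, 2840]); translate([645, 0, 0]) cube([947, 118, 2067]); }
translate([0, 3912, 0]) cube([4460, 118, 2840]);
translate([0, 118, 0]) cube([118, 3794, 2840]);
translate([4342, 118, 0]) cube([118, 3794, 2840]);


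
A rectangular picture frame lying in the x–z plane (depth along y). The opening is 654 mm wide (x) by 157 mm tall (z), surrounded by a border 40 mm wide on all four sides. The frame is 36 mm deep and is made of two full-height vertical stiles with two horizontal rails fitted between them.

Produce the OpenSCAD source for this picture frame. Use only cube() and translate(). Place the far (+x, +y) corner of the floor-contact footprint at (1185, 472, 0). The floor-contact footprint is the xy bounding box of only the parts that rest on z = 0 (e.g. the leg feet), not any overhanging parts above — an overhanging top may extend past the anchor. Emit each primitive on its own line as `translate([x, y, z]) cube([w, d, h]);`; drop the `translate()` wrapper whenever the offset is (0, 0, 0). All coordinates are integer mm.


translate([451, 436, 0]) cube([40, 36, 237]);
translate([1145, 436, 0]) cube([40, 36, 237]);
translate([491, 436, 0]) cube([654, 36, 40]);
translate([491, 436, 197]) cube([654, 36, 40]);


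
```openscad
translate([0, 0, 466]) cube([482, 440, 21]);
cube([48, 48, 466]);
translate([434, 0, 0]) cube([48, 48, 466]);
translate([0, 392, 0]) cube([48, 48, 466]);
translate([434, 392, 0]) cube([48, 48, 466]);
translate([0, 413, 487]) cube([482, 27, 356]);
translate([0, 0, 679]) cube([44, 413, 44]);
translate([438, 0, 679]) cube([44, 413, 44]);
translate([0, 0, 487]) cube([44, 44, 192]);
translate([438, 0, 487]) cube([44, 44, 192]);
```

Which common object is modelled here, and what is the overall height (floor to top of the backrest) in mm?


A chair. The overall height is 843 mm.

A slab on four corner posts with a tall panel at the back — a chair. The seat slab sits at z = 466 with thickness 21, and the 356 mm backrest starts at the seat top, so the overall height is 466 + 21 + 356 = 843 mm.


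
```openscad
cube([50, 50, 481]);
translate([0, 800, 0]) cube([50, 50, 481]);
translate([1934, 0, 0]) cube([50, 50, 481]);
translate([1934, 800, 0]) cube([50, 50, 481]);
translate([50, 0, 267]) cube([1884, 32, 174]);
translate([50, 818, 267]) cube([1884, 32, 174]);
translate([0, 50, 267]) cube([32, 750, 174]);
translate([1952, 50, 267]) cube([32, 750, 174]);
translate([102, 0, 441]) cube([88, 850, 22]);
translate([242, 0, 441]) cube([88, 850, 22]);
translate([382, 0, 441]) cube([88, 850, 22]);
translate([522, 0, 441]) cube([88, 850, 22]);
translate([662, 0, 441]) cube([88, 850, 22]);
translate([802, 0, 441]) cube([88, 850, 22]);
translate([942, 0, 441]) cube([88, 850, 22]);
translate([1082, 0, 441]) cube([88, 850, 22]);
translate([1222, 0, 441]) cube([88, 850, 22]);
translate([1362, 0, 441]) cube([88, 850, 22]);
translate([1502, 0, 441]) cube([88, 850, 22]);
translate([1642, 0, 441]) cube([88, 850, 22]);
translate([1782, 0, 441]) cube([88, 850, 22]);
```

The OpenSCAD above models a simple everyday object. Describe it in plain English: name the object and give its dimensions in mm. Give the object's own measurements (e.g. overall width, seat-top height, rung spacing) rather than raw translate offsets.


A bed frame 1984 mm long (x) by 850 mm wide (y). Four 50×50 mm corner posts, 481 mm tall, at the corners of the footprint. Four rails of 32 mm thickness and 174 mm height run between adjacent posts with their undersides at z = 267 mm, their outer faces flush with the outside of the frame (the two x-running rails run between the posts' inner faces; the two y-running rails run between the posts' inner faces). 13 slats, each 88 mm wide (x) and 22 mm thick, lie across the top of the two x-running rails, running the full 850 mm width of the frame in y; along x they sit between the end posts with a 52 mm gap after the −x posts and between neighbouring slats, leaving 64 mm before the +x posts.


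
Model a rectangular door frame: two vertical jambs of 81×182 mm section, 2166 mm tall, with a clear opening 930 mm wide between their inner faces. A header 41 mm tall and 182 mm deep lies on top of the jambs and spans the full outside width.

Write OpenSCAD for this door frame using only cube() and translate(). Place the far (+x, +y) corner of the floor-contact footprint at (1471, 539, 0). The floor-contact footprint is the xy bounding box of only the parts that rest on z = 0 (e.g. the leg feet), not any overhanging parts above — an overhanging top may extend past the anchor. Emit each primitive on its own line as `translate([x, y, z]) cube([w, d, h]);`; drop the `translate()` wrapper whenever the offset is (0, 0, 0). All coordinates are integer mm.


translate([379, 357, 0]) cube([81, 182, 2166]);
translate([1390, 357, 0]) cube([81, 182, 2166]);
translate([379, 357, 2166]) cube([1092, 182, 41]);


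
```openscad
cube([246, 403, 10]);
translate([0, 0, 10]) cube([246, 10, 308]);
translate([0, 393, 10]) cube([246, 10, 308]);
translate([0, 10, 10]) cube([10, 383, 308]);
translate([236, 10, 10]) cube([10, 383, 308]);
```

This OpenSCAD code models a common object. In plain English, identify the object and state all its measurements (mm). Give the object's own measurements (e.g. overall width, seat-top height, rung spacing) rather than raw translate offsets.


An open-topped rectangular box: outside dimensions 246×403×318 mm, with a uniform wall and base thickness of 10 mm. The base is a full 246×403 slab on the floor; four walls sit on top of the base. The front and back walls (the −y and +y sides) span the full width; the two side walls fit between them.


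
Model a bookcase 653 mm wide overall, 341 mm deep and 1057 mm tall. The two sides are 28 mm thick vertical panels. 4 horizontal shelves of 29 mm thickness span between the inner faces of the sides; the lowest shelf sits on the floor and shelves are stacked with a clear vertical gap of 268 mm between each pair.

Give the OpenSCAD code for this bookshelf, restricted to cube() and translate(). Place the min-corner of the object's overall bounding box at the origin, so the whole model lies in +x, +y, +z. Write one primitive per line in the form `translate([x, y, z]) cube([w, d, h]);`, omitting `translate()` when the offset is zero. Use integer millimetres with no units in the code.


cube([28, 341, 1057]);
translate([625, 0, 0]) cube([28, 341, 1057]);
translate([28, 0, 0]) cube([597, 341, 29]);
translate([28, 0, 297]) cube([597, 341, 29]);
translate([28, 0, 594]) cube([597, 341, 29]);
translate([28, 0, 891]) cube([597, 341, 29]);


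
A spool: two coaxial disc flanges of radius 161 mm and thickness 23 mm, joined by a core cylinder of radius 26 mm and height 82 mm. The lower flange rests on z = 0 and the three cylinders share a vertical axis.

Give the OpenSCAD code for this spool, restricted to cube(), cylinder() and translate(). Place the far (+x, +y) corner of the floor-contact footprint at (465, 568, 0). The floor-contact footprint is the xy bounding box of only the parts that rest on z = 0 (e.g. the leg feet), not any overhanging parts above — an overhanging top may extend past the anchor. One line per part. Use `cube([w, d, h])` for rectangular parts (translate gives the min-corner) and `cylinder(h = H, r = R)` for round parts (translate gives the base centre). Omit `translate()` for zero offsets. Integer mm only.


translate([304, 407, 0]) cylinder(h = 23, r = 161);
translate([304, 407, 23]) cylinder(h = 82, r = 26);
translate([304, 407, 105]) cylinder(h = 23, r = 161);


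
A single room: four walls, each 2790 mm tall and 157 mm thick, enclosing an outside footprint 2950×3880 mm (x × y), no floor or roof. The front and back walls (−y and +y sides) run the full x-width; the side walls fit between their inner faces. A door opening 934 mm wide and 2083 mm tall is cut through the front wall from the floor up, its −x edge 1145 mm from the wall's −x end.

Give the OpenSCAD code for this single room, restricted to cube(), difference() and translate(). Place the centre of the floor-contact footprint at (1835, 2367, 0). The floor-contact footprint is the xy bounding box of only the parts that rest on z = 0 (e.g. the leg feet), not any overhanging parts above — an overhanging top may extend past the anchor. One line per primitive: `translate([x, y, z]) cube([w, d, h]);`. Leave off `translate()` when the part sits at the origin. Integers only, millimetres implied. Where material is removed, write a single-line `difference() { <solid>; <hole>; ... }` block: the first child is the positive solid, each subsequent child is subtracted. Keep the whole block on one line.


difference() { translate([360, 427, 0]) cube([2950, 157, 2790]); translate([1505, 427, 0]) cube([934, 157, 2083]); }
translate([360, 4150, 0]) cube([2950, 157, 2790]);
translate([360, 584, 0]) cube([157, 3566, 2790]);
translate([3153, 584, 0]) cube([157, 3566, 2790]);


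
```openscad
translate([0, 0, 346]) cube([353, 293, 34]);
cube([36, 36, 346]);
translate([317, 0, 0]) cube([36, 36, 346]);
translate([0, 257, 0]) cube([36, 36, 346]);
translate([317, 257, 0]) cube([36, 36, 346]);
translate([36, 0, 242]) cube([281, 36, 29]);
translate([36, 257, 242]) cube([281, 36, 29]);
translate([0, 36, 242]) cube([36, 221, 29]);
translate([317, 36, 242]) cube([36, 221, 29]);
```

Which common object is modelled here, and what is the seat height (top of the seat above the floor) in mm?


A stool. The seat height is 380 mm.

A 353×293×34 slab at z = 346 on four corner posts — a stool. The seat top is 346 + 34 = 380 mm.


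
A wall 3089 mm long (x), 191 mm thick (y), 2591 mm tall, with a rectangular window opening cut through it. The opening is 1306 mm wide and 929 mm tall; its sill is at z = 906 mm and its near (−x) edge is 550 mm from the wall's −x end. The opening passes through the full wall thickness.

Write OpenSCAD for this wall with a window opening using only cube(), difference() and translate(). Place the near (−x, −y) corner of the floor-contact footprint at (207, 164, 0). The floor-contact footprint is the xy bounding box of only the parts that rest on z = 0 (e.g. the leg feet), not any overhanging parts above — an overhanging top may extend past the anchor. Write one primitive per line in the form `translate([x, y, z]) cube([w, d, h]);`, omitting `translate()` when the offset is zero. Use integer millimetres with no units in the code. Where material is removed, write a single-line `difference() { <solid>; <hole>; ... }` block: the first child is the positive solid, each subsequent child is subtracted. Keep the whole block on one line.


difference() { translate([207, 164, 0]) cube([3089, 191, 2591]); translate([757, 164, 906]) cube([1306, 191, 929]); }


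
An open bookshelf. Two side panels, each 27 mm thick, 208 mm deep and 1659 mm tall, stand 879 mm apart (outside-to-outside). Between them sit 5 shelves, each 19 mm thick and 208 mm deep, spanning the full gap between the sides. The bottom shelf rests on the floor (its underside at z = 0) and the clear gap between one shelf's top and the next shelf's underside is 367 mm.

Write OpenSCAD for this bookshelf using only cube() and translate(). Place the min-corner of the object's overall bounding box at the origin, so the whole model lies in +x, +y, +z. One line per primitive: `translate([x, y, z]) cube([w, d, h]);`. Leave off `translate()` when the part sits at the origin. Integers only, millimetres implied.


cube([27, 208, 1659]);
translate([852, 0, 0]) cube([27, 208, 1659]);
translate([27, 0, 0]) cube([825, 208, 19]);
translate([27, 0, 386]) cube([825, 208, 19]);
translate([27, 0, 772]) cube([825, 208, 19]);
translate([27, 0, 1158]) cube([825, 208, 19]);
translate([27, 0, 1544]) cube([825, 208, 19]);


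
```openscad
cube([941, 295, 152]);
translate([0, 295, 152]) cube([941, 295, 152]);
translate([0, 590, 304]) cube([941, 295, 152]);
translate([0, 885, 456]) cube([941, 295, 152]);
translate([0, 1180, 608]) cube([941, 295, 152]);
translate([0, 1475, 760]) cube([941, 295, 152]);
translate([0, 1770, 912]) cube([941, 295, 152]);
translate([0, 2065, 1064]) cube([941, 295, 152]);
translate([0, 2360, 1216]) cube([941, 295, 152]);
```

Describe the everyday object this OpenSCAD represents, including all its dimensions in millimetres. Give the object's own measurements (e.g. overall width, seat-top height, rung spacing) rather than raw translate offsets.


A straight staircase of 9 solid steps. Each step is 941 mm wide (x), 295 mm deep (y, the going) and 152 mm tall (the rise). The first step rests on the floor; each subsequent step sits one going further in +y and one rise higher in +z, directly behind and above the previous step with no overlap.


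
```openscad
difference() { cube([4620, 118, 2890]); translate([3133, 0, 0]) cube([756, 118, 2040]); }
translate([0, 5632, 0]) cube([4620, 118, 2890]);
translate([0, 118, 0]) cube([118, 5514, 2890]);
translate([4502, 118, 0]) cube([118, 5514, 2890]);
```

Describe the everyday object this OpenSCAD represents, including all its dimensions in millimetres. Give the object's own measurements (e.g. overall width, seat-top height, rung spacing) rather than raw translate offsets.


A single room: four walls, each 2890 mm tall and 118 mm thick, enclosing an outside footprint 4620×5750 mm (x × y), no floor or roof. The front and back walls (−y and +y sides) run the full x-width; the side walls fit between their inner faces. A door opening 756 mm wide and 2040 mm tall is cut through the front wall from the floor up, its −x edge 3133 mm from the wall's −x end.


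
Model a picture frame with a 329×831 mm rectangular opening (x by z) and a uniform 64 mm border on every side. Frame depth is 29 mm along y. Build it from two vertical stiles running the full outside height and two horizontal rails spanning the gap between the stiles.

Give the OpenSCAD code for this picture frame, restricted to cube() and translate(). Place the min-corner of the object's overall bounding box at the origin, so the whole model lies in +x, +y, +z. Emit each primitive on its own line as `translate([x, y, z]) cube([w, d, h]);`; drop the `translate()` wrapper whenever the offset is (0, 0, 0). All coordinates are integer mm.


cube([64, 29, 959]);
translate([393, 0, 0]) cube([64, 29, 959]);
translate([64, 0, 0]) cube([329, 29, 64]);
translate([64, 0, 895]) cube([329, 29, 64]);


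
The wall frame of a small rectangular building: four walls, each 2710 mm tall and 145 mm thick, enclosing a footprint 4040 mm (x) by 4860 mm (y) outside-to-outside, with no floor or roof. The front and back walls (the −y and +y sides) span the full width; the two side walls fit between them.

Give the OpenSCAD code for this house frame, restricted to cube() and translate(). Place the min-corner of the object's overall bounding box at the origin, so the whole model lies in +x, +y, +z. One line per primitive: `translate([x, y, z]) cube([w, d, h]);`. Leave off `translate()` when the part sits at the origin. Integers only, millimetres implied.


cube([4040, 145, 2710]);
translate([0, 4715, 0]) cube([4040, 145, 2710]);
translate([0, 145, 0]) cube([145, 4570, 2710]);
translate([3895, 145, 0]) cube([145, 4570, 2710]);


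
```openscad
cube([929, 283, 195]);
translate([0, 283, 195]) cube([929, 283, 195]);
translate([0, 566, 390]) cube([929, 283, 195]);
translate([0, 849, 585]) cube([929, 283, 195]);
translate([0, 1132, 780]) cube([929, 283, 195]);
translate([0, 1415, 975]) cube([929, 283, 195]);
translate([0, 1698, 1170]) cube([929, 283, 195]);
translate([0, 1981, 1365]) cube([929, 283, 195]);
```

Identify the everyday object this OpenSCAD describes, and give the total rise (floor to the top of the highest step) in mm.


A staircase. The total rise is 1560 mm.

8 identical blocks, each offset up and back from the previous — a staircase. Each step is 195 mm tall and there are 8 of them, so the total rise is 8 × 195 = 1560 mm.


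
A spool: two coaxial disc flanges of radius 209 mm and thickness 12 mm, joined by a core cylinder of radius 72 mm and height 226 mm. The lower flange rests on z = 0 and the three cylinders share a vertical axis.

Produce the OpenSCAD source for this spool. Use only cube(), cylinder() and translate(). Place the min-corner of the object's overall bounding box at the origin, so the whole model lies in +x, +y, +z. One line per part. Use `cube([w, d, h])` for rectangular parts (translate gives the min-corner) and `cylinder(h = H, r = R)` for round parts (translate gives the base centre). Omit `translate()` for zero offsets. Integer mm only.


translate([209, 209, 0]) cylinder(h = 12, r = 209);
translate([209, 209, 12]) cylinder(h = 226, r = 72);
translate([209, 209, 238]) cylinder(h = 12, r = 209);


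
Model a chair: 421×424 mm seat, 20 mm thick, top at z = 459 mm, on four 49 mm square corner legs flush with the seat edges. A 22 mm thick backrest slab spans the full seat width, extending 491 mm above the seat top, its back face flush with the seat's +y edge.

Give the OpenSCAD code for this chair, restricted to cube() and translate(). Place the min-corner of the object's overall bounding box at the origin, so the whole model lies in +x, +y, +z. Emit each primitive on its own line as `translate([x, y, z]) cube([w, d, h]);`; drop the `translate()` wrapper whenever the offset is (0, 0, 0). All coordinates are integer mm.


translate([0, 0, 439]) cube([421, 424, 20]);
cube([49, 49, 439]);
translate([372, 0, 0]) cube([49, 49, 439]);
translate([0, 375, 0]) cube([49, 49, 439]);
translate([372, 375, 0]) cube([49, 49, 439]);
translate([0, 402, 459]) cube([421, 22, 491]);


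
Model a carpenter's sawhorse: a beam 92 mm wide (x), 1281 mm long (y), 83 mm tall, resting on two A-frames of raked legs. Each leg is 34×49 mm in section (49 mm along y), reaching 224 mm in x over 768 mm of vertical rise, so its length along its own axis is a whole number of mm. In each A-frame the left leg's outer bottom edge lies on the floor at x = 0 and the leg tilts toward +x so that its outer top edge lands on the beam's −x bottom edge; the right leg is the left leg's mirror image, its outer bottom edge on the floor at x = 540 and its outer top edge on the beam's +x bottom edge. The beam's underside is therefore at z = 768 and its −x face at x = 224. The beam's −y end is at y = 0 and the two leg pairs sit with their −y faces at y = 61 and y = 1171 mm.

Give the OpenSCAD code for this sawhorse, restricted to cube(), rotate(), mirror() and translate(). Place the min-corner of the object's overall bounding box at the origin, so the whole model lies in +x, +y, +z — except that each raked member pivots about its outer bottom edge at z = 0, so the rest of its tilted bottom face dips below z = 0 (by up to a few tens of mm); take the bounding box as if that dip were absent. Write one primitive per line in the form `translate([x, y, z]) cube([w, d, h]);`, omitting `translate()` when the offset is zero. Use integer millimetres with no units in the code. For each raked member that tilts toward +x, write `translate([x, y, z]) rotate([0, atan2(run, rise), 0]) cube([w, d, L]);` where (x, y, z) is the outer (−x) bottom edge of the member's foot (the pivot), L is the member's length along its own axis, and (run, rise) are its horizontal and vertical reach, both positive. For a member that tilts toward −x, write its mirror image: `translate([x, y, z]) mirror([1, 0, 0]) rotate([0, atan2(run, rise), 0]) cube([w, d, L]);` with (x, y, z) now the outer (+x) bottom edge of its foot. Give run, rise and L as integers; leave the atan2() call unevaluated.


translate([224, 0, 768]) cube([92, 1281, 83]);
translate([0, 61, 0]) rotate([0, atan2(224, 768), 0]) cube([34, 49, 800]);
translate([540, 61, 0]) mirror([1, 0, 0]) rotate([0, atan2(224, 768), 0]) cube([34, 49, 800]);
translate([0, 1171, 0]) rotate([0, atan2(224, 768), 0]) cube([34, 49, 800]);
translate([540, 1171, 0]) mirror([1, 0, 0]) rotate([0, atan2(224, 768), 0]) cube([34, 49, 800]);


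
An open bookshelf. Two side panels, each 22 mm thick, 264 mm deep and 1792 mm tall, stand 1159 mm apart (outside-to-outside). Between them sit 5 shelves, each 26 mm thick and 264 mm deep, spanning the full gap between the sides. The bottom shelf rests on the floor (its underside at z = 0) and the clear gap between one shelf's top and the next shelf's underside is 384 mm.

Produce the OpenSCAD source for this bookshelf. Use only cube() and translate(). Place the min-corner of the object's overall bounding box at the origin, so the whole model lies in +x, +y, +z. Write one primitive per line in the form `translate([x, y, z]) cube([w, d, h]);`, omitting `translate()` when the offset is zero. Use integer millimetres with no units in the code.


cube([22, 264, 1792]);
translate([1137, 0, 0]) cube([22, 264, 1792]);
translate([22, 0, 0]) cube([1115, 264, 26]);
translate([22, 0, 410]) cube([1115, 264, 26]);
translate([22, 0, 820]) cube([1115, 264, 26]);
translate([22, 0, 1230]) cube([1115, 264, 26]);
translate([22, 0, 1640]) cube([1115, 264, 26]);


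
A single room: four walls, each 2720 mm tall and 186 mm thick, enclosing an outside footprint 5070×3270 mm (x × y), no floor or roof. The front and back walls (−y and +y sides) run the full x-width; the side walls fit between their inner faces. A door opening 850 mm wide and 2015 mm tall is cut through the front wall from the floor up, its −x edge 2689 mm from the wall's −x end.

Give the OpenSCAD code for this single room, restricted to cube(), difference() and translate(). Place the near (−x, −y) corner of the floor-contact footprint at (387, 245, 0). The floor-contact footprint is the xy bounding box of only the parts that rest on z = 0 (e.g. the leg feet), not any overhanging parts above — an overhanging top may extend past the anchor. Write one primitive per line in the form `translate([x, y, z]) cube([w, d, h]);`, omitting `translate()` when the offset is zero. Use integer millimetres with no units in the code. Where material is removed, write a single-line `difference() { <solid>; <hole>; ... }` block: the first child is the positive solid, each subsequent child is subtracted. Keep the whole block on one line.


difference() { translate([387, 245, 0]) cube([5070, 186, 2720]); translate([3076, 245, 0]) cube([850, 186, 2015]); }
translate([387, 3329, 0]) cube([5070, 186, 2720]);
translate([387, 431, 0]) cube([186, 2898, 2720]);
translate([5271, 431, 0]) cube([186, 2898, 2720]);


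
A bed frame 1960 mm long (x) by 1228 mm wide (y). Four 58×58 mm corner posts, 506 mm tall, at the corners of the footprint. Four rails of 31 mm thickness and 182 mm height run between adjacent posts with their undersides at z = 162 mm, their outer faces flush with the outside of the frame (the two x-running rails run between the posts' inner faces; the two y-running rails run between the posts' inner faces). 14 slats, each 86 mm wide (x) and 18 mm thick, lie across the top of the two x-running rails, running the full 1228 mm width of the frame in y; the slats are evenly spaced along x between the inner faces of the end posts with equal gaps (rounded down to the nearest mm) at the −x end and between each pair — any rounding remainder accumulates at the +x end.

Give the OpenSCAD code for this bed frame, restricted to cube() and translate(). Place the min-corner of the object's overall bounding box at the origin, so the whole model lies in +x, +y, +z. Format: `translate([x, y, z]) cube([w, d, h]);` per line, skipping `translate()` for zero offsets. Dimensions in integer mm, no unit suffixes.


cube([58, 58, 506]);
translate([0, 1170, 0]) cube([58, 58, 506]);
translate([1902, 0, 0]) cube([58, 58, 506]);
translate([1902, 1170, 0]) cube([58, 58, 506]);
translate([58, 0, 162]) cube([1844, 31, 182]);
translate([58, 1197, 162]) cube([1844, 31, 182]);
translate([0, 58, 162]) cube([31, 1112, 182]);
translate([1929, 58, 162]) cube([31, 1112, 182]);
translate([100, 0, 344]) cube([86, 1228, 18]);
translate([228, 0, 344]) cube([86, 1228, 18]);
translate([356, 0, 344]) cube([86, 1228, 18]);
translate([484, 0, 344]) cube([86, 1228, 18]);
translate([612, 0, 344]) cube([86, 1228, 18]);
translate([740, 0, 344]) cube([86, 1228, 18]);
translate([868, 0, 344]) cube([86, 1228, 18]);
translate([996, 0, 344]) cube([86, 1228, 18]);
translate([1124, 0, 344]) cube([86, 1228, 18]);
translate([1252, 0, 344]) cube([86, 1228, 18]);
translate([1380, 0, 344]) cube([86, 1228, 18]);
translate([1508, 0, 344]) cube([86, 1228, 18]);
translate([1636, 0, 344]) cube([86, 1228, 18]);
translate([1764, 0, 344]) cube([86, 1228, 18]);


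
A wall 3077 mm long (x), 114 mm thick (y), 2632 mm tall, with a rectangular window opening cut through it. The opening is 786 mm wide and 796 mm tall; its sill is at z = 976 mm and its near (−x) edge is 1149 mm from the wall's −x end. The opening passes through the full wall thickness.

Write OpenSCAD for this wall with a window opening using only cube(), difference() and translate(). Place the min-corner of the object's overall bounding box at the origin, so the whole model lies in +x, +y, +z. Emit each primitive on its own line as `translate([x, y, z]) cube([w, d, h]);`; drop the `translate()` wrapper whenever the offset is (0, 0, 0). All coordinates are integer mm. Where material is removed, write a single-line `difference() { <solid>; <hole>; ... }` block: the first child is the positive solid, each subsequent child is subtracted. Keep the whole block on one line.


difference() { cube([3077, 114, 2632]); translate([1149, 0, 976]) cube([786, 114, 796]); }


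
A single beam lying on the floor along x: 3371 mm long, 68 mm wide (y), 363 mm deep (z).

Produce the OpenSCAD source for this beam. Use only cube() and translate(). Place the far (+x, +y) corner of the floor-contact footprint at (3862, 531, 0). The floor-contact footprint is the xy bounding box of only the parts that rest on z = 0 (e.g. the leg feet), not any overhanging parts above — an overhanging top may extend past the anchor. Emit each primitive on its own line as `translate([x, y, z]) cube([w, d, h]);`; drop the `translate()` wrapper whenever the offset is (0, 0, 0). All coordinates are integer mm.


translate([491, 463, 0]) cube([3371, 68, 363]);


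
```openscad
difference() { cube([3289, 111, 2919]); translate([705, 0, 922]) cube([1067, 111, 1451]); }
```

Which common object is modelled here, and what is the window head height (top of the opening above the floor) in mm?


A wall with a window opening. The window head height is 2373 mm.

A wall with a rectangular opening subtracted — a window. Sill at z = 922, opening 1451 mm tall, so the head is at 922 + 1451 = 2373 mm.


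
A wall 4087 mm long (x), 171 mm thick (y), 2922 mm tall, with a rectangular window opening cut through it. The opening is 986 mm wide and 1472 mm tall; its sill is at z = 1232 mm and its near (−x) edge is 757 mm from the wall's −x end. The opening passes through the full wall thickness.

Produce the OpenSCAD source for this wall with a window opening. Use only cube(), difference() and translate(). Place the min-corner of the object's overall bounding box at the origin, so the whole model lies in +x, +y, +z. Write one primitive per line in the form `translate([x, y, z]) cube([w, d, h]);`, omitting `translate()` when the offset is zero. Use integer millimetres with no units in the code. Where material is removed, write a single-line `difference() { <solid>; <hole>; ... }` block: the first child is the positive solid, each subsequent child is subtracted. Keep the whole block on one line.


difference() { cube([4087, 171, 2922]); translate([757, 0, 1232]) cube([986, 171, 1472]); }


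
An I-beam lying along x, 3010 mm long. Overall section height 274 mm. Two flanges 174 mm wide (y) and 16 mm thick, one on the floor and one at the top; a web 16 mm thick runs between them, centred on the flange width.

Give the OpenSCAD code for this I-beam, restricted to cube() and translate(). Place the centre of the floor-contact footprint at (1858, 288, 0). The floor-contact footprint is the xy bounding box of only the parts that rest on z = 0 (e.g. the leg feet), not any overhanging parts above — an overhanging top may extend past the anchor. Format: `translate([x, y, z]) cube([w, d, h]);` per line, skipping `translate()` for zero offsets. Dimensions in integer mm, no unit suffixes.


translate([353, 201, 0]) cube([3010, 174, 16]);
translate([353, 280, 16]) cube([3010, 16, 242]);
translate([353, 201, 258]) cube([3010, 174, 16]);


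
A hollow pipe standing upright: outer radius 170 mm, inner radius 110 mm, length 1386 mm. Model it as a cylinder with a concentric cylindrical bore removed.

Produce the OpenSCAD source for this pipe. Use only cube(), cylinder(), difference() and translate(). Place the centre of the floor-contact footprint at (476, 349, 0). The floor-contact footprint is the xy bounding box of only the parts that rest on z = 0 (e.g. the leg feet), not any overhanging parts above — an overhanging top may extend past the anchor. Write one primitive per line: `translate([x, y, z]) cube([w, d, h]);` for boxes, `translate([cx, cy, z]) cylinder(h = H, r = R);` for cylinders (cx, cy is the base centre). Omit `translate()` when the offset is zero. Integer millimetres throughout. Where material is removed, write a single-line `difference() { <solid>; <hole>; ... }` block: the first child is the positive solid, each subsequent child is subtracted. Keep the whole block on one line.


difference() { translate([476, 349, 0]) cylinder(h = 1386, r = 170); translate([476, 349, 0]) cylinder(h = 1386, r = 110); }


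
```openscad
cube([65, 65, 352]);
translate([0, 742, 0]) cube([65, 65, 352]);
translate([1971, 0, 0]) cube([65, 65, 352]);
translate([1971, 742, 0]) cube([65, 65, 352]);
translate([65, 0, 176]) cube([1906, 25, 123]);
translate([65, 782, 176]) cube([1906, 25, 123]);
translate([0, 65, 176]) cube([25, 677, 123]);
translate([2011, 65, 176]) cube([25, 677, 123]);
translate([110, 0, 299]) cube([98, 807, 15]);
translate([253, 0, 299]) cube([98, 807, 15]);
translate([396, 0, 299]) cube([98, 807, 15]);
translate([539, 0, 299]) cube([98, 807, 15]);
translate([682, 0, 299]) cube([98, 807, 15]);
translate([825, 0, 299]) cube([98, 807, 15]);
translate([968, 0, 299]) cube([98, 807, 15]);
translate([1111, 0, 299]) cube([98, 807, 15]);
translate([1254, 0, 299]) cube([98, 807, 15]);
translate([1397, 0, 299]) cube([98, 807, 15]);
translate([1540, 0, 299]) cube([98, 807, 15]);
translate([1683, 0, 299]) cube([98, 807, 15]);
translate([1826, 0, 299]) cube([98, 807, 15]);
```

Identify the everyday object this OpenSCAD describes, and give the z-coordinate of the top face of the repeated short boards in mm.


A bed frame. The slat-top height is 314 mm.

Four posts, four rails, and a row of slats — a bed frame. Slats sit on the rails at z = 176 + 123 = 299; with slat thickness 15, the top is 314 mm.


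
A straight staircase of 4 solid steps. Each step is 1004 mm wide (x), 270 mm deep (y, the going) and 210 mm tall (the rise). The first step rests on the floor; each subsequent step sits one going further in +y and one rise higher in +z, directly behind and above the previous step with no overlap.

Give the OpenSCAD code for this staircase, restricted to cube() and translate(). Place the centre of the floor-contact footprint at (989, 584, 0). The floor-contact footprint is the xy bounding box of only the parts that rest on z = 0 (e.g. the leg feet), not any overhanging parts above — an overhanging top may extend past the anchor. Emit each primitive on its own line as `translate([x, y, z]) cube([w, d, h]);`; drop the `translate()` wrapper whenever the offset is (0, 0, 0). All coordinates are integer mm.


translate([487, 449, 0]) cube([1004, 270, 210]);
translate([487, 719, 210]) cube([1004, 270, 210]);
translate([487, 989, 420]) cube([1004, 270, 210]);
translate([487, 1259, 630]) cube([1004, 270, 210]);


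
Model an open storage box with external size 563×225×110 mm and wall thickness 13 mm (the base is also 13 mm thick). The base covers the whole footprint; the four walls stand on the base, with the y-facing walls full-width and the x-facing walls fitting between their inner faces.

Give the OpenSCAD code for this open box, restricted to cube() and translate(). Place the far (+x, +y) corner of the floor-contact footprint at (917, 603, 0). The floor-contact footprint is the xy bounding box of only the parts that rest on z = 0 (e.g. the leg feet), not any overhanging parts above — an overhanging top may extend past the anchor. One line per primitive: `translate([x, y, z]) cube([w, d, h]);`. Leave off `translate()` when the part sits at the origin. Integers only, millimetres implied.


translate([354, 378, 0]) cube([563, 225, 13]);
translate([354, 378, 13]) cube([563, 13, 97]);
translate([354, 590, 13]) cube([563, 13, 97]);
translate([354, 391, 13]) cube([13, 199, 97]);
translate([904, 391, 13]) cube([13, 199, 97]);


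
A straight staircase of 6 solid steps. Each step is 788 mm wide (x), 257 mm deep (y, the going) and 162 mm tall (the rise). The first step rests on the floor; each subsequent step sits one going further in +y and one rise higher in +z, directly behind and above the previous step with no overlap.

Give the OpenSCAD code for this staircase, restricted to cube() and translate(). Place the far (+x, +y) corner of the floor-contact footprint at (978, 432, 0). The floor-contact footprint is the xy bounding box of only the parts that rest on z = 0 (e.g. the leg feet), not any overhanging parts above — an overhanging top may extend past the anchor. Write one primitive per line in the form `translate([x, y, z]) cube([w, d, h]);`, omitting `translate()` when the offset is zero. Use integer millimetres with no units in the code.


translate([190, 175, 0]) cube([788, 257, 162]);
translate([190, 432, 162]) cube([788, 257, 162]);
translate([190, 689, 324]) cube([788, 257, 162]);
translate([190, 946, 486]) cube([788, 257, 162]);
translate([190, 1203, 648]) cube([788, 257, 162]);
translate([190, 1460, 810]) cube([788, 257, 162]);


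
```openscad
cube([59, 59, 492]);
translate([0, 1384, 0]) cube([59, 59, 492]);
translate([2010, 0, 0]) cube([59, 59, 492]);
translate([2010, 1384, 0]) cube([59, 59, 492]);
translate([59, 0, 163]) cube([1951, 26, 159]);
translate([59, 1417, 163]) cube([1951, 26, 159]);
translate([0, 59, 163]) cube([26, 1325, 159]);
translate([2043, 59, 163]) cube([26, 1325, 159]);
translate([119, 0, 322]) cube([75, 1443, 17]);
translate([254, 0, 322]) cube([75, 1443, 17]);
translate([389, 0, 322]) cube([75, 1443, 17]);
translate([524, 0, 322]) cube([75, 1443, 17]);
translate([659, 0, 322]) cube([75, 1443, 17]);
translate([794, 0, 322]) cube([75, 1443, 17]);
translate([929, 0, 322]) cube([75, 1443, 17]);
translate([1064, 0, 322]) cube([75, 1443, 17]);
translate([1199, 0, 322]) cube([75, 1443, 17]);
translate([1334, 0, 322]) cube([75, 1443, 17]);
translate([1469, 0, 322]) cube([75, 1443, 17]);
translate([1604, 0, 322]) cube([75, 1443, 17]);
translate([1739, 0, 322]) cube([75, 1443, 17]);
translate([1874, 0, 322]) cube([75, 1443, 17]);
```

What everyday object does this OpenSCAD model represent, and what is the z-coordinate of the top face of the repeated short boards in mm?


A bed frame. The slat-top height is 339 mm.

Four posts, four rails, and a row of slats — a bed frame. Slats sit on the rails at z = 163 + 159 = 322; with slat thickness 17, the top is 339 mm.


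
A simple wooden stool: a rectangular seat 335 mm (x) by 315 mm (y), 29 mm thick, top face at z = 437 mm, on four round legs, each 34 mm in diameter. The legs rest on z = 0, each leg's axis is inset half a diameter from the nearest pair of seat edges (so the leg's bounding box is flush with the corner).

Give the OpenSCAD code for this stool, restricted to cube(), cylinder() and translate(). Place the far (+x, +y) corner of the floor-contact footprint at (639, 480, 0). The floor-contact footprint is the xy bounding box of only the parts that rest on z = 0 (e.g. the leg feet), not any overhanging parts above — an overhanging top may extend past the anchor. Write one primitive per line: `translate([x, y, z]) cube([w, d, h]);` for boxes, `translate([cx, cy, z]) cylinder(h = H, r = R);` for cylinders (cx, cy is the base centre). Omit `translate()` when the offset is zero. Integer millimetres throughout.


translate([304, 165, 408]) cube([335, 315, 29]);
translate([321, 182, 0]) cylinder(h = 408, r = 17);
translate([622, 182, 0]) cylinder(h = 408, r = 17);
translate([321, 463, 0]) cylinder(h = 408, r = 17);
translate([622, 463, 0]) cylinder(h = 408, r = 17);
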